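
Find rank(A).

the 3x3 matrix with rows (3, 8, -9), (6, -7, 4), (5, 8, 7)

rank(A) = 3

Row reduction:
R2 <- R2 - (2)*R1:  [   0  -23   22 ]
R3 <- R3 - (5/3)*R1:  [     0  -16/3     22 ]
R3 <- R3 - (16/69)*R2:  [       0        0  1166/69 ]
Row echelon form:
[ 3    8       -9 ]
[ 0  -23       22 ]
[ 0    0  1166/69 ]
Nonzero rows / pivot columns: 3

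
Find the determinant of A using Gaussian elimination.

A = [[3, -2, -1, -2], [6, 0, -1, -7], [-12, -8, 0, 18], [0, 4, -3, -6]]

det(A) = -96

Forward elimination:
R2 <- R2 - (2)*R1:  [  0   4   1  -3 ]
R3 <- R3 - (-4)*R1:  [   0  -16   -4   10 ]
R3 <- R3 - (-4)*R2:  [  0   0   0  -2 ]
R4 <- R4 - (1)*R2:  [  0   0  -4  -3 ]
R3 <-> R4   (pivot in column 3 was zero)
[ 3  -2  -1  -2 ]
[ 0   4   1  -3 ]
[ 0   0  -4  -3 ]
[ 0   0   0  -2 ]
Upper-triangular form:
[ 3  -2  -1  -2 ]
[ 0   4   1  -3 ]
[ 0   0  -4  -3 ]
[ 0   0   0  -2 ]
det(A) = (-1)^1 * (3) * (4) * (-4) * (-2) = -96  (1 row swap -> sign -1)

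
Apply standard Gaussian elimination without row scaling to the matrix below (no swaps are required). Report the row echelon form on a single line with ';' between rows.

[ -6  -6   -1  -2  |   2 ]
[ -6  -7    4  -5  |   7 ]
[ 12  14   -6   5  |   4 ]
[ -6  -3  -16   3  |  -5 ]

REF = [-6 -6 -1 -2 2; 0 -1 5 -3 5; 0 0 2 -5 18; 0 0 0 -4 8]

Forward elimination:
R2 <- R2 - (1)*R1:  [  0  -1   5  -3   5 ]
R3 <- R3 - (-2)*R1:  [  0   2  -8   1   8 ]
R4 <- R4 - (1)*R1:  [   0    3  -15    5   -7 ]
R3 <- R3 - (-2)*R2:  [  0   0   2  -5  18 ]
R4 <- R4 - (-3)*R2:  [  0   0   0  -4   8 ]
Row echelon form:
[ -6  -6  -1  -2  |   2 ]
[  0  -1   5  -3  |   5 ]
[  0   0   2  -5  |  18 ]
[  0   0   0  -4  |   8 ]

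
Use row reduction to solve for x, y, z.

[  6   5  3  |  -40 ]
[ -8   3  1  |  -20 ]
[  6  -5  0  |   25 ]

(0, -5, -5)

Forward elimination on [A|b]:
R2 <- R2 - (-4/3)*R1:  [      0    29/3       5  -220/3 ]
R3 <- R3 - (1)*R1:  [   0  -10   -3   65 ]
R3 <- R3 - (-30/29)*R2:  [       0        0    63/29  -315/29 ]
Row echelon form:
[ 6     5      3  |      -40 ]
[ 0  29/3      5  |   -220/3 ]
[ 0     0  63/29  |  -315/29 ]
Back-substitution:
z = (-315/29) / (63/29) = -5
y = (-220/3 - (5)*(-5)) / (29/3) = -5
x = (-40 - (5)*(-5) - (3)*(-5)) / 6 = 0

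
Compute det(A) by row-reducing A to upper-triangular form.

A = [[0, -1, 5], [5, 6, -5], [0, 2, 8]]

det(A) = 90

Forward elimination:
R1 <-> R2   (pivot in column 1 was zero)
[ 5   6  -5 ]
[ 0  -1   5 ]
[ 0   2   8 ]
R3 <- R3 - (-2)*R2:  [  0   0  18 ]
Upper-triangular form:
[ 5   6  -5 ]
[ 0  -1   5 ]
[ 0   0  18 ]
det(A) = (-1)^1 * (5) * (-1) * (18) = 90  (1 row swap -> sign -1)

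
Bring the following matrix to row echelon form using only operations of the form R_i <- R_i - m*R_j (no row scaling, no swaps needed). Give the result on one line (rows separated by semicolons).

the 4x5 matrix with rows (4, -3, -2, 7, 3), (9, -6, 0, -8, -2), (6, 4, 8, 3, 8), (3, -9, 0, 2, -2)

Forward elimination:
R2 <- R2 - (9/4)*R1:  [     0    3/4    9/2  -95/4  -35/4 ]
R3 <- R3 - (3/2)*R1:  [     0   17/2     11  -15/2    7/2 ]
R4 <- R4 - (3/4)*R1:  [     0  -27/4    3/2  -13/4  -17/4 ]
R3 <- R3 - (34/3)*R2:  [     0      0    -40  785/3  308/3 ]
R4 <- R4 - (-9)*R2:  [    0     0    42  -217   -83 ]
R4 <- R4 - (-21/20)*R3:  [     0      0      0  231/4  124/5 ]
Row echelon form:
[ 4   -3   -2      7      3 ]
[ 0  3/4  9/2  -95/4  -35/4 ]
[ 0    0  -40  785/3  308/3 ]
[ 0    0    0  231/4  124/5 ]

REF = [4 -3 -2 7 3; 0 3/4 9/2 -95/4 -35/4; 0 0 -40 785/3 308/3; 0 0 0 231/4 124/5]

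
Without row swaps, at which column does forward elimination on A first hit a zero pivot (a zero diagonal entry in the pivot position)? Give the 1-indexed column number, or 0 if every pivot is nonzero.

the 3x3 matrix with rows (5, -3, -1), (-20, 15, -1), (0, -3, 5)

first zero-pivot column = 3

Naive forward elimination:
R2 <- R2 - (-4)*R1:  [  0   3  -5 ]
R3 <- R3 - (-1)*R2:  [ 0  0  0 ]
Matrix at this point:
[ 5  -3  -1 ]
[ 0   3  -5 ]
[ 0   0   0 ]
Pivot entry (3,3) in the last row is zero and there are no rows below to swap with -> zero pivot in column 3 (A is singular).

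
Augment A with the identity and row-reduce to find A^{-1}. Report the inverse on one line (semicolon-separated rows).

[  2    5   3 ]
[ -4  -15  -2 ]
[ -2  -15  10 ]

inverse = [18/5 19/10 -7/10; -22/25 -13/25 4/25; -3/5 -2/5 1/5]

Gauss-Jordan on [A | I]:
R1 <- (1/2)*R1:  [   1  5/2  3/2  |  1/2    0    0 ]
R2 <- R2 - (-4)*R1:  [  0  -5   4  |   2   1   0 ]
R3 <- R3 - (-2)*R1:  [   0  -10   13  |    1    0    1 ]
R2 <- (1/-5)*R2:  [    0     1  -4/5  |  -2/5  -1/5     0 ]
R1 <- R1 - (5/2)*R2:  [   1    0  7/2  |  3/2  1/2    0 ]
R3 <- R3 - (-10)*R2:  [  0   0   5  |  -3  -2   1 ]
R3 <- (1/5)*R3:  [    0     0     1  |  -3/5  -2/5   1/5 ]
R1 <- R1 - (7/2)*R3:  [     1      0      0  |   18/5  19/10  -7/10 ]
R2 <- R2 - (-4/5)*R3:  [      0       1       0  |  -22/25  -13/25    4/25 ]
Right block of [I | A^{-1}] is the inverse:
[   18/5   19/10  -7/10 ]
[ -22/25  -13/25   4/25 ]
[   -3/5    -2/5    1/5 ]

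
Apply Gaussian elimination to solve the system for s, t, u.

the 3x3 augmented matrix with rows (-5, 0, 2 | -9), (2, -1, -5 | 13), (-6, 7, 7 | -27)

(1, -1, -2)

Forward elimination on [A|b]:
R2 <- R2 - (-2/5)*R1:  [     0     -1  -21/5   47/5 ]
R3 <- R3 - (6/5)*R1:  [     0      7   23/5  -81/5 ]
R3 <- R3 - (-7)*R2:  [      0       0  -124/5   248/5 ]
Row echelon form:
[ -5   0       2  |     -9 ]
[  0  -1   -21/5  |   47/5 ]
[  0   0  -124/5  |  248/5 ]
Back-substitution:
u = (248/5) / (-124/5) = -2
t = (47/5 - (-21/5)*(-2)) / -1 = -1
s = (-9 - (2)*(-2)) / -5 = 1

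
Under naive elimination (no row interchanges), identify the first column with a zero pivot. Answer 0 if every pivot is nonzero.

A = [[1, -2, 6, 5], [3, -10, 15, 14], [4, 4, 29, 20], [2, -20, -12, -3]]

Naive forward elimination:
R2 <- R2 - (3)*R1:  [  0  -4  -3  -1 ]
R3 <- R3 - (4)*R1:  [  0  12   5   0 ]
R4 <- R4 - (2)*R1:  [   0  -16  -24  -13 ]
R3 <- R3 - (-3)*R2:  [  0   0  -4  -3 ]
R4 <- R4 - (4)*R2:  [   0    0  -12   -9 ]
R4 <- R4 - (3)*R3:  [ 0  0  0  0 ]
Matrix at this point:
[ 1  -2   6   5 ]
[ 0  -4  -3  -1 ]
[ 0   0  -4  -3 ]
[ 0   0   0   0 ]
Pivot entry (4,4) in the last row is zero and there are no rows below to swap with -> zero pivot in column 4 (A is singular).

first zero-pivot column = 4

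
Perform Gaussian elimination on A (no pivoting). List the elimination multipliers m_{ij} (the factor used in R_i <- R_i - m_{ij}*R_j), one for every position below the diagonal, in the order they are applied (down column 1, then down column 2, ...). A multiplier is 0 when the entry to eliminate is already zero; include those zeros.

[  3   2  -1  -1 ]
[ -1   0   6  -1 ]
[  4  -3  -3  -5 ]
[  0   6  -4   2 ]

multipliers: -1/3, 4/3, 0, -17/2, 9, -110/93

Forward elimination:
R2 <- R2 - (-1/3)*R1:  [    0   2/3  17/3  -4/3 ]
R3 <- R3 - (4/3)*R1:  [     0  -17/3   -5/3  -11/3 ]
R4: entry in column 1 is already 0 -> m_{41} = 0 (no row operation needed)
R3 <- R3 - (-17/2)*R2:  [    0     0  93/2   -15 ]
R4 <- R4 - (9)*R2:  [   0    0  -55   14 ]
R4 <- R4 - (-110/93)*R3:  [       0        0        0  -116/31 ]
Multipliers (in order of application): m_{21} = -1/3, m_{31} = 4/3, m_{41} = 0, m_{32} = -17/2, m_{42} = 9, m_{43} = -110/93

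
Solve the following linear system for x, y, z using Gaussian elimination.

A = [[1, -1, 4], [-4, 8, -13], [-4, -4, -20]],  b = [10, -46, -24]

(-1, -3, 2)

Forward elimination on [A|b]:
R2 <- R2 - (-4)*R1:  [  0   4   3  -6 ]
R3 <- R3 - (-4)*R1:  [  0  -8  -4  16 ]
R3 <- R3 - (-2)*R2:  [ 0  0  2  4 ]
Row echelon form:
[ 1  -1  4  |  10 ]
[ 0   4  3  |  -6 ]
[ 0   0  2  |   4 ]
Back-substitution:
z = (4) / 2 = 2
y = (-6 - (3)*(2)) / 4 = -3
x = (10 - (-1)*(-3) - (4)*(2)) / 1 = -1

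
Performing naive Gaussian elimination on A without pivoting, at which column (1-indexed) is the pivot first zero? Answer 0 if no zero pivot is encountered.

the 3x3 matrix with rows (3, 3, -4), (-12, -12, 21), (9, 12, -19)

Naive forward elimination:
R2 <- R2 - (-4)*R1:  [ 0  0  5 ]
R3 <- R3 - (3)*R1:  [  0   3  -7 ]
Matrix at this point:
[ 3  3  -4 ]
[ 0  0   5 ]
[ 0  3  -7 ]
Pivot entry (2,2) is zero but row 3 has 3 in column 2 -> naive elimination stops; a row interchange (e.g. R2 <-> R3) would be required here.

first zero-pivot column = 2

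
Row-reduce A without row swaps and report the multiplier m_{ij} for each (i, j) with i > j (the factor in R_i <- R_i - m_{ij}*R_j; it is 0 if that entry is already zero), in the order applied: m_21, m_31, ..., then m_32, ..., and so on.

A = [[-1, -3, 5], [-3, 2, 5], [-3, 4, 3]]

multipliers: 3, 3, 13/11

Forward elimination:
R2 <- R2 - (3)*R1:  [   0   11  -10 ]
R3 <- R3 - (3)*R1:  [   0   13  -12 ]
R3 <- R3 - (13/11)*R2:  [     0      0  -2/11 ]
Multipliers (in order of application): m_{21} = 3, m_{31} = 3, m_{32} = 13/11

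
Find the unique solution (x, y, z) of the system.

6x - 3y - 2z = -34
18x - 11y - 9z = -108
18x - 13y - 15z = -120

(-5, 0, 2)

Forward elimination on [A|b]:
R2 <- R2 - (3)*R1:  [  0  -2  -3  -6 ]
R3 <- R3 - (3)*R1:  [   0   -4   -9  -18 ]
R3 <- R3 - (2)*R2:  [  0   0  -3  -6 ]
Row echelon form:
[ 6  -3  -2  |  -34 ]
[ 0  -2  -3  |   -6 ]
[ 0   0  -3  |   -6 ]
Back-substitution:
z = (-6) / -3 = 2
y = (-6 - (-3)*(2)) / -2 = 0
x = (-34 - (-3)*(0) - (-2)*(2)) / 6 = -5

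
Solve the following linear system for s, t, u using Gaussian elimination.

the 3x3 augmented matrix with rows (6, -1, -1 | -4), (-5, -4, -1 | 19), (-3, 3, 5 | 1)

Forward elimination on [A|b]:
R2 <- R2 - (-5/6)*R1:  [     0  -29/6  -11/6   47/3 ]
R3 <- R3 - (-1/2)*R1:  [   0  5/2  9/2   -1 ]
R3 <- R3 - (-15/29)*R2:  [      0       0  103/29  206/29 ]
Row echelon form:
[ 6     -1      -1  |      -4 ]
[ 0  -29/6   -11/6  |    47/3 ]
[ 0      0  103/29  |  206/29 ]
Back-substitution:
u = (206/29) / (103/29) = 2
t = (47/3 - (-11/6)*(2)) / (-29/6) = -4
s = (-4 - (-1)*(-4) - (-1)*(2)) / 6 = -1

(-1, -4, 2)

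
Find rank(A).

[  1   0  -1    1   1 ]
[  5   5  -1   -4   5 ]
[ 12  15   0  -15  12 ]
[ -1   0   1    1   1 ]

rank(A) = 3

Row reduction:
R2 <- R2 - (5)*R1:  [  0   5   4  -9   0 ]
R3 <- R3 - (12)*R1:  [   0   15   12  -27    0 ]
R4 <- R4 - (-1)*R1:  [ 0  0  0  2  2 ]
R3 <- R3 - (3)*R2:  [ 0  0  0  0  0 ]
R3 <-> R4   (pivot in column 4 was zero)
[ 1  0  -1   1  1 ]
[ 0  5   4  -9  0 ]
[ 0  0   0   2  2 ]
[ 0  0   0   0  0 ]
Row echelon form:
[ 1  0  -1   1  1 ]
[ 0  5   4  -9  0 ]
[ 0  0   0   2  2 ]
[ 0  0   0   0  0 ]
Nonzero rows / pivot columns: 3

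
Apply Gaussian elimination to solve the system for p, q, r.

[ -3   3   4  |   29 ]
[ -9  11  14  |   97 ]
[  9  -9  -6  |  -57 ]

Forward elimination on [A|b]:
R2 <- R2 - (3)*R1:  [  0   2   2  10 ]
R3 <- R3 - (-3)*R1:  [  0   0   6  30 ]
Row echelon form:
[ -3  3  4  |  29 ]
[  0  2  2  |  10 ]
[  0  0  6  |  30 ]
Back-substitution:
r = (30) / 6 = 5
q = (10 - (2)*(5)) / 2 = 0
p = (29 - (3)*(0) - (4)*(5)) / -3 = -3

(-3, 0, 5)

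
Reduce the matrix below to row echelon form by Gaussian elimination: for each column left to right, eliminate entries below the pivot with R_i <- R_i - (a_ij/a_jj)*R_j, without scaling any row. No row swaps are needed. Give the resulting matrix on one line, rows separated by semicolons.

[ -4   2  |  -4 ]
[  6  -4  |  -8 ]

REF = [-4 2 -4; 0 -1 -14]

Forward elimination:
R2 <- R2 - (-3/2)*R1:  [   0   -1  -14 ]
Row echelon form:
[ -4   2  |   -4 ]
[  0  -1  |  -14 ]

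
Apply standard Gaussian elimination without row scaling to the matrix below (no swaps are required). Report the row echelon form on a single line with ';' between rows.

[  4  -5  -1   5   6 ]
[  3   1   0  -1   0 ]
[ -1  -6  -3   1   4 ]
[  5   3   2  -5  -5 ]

REF = [4 -5 -1 5 6; 0 19/4 3/4 -19/4 -9/2; 0 0 -40/19 -5 -26/19; 0 0 0 -25/4 -49/10]

Forward elimination:
R2 <- R2 - (3/4)*R1:  [     0   19/4    3/4  -19/4   -9/2 ]
R3 <- R3 - (-1/4)*R1:  [     0  -29/4  -13/4    9/4   11/2 ]
R4 <- R4 - (5/4)*R1:  [     0   37/4   13/4  -45/4  -25/2 ]
R3 <- R3 - (-29/19)*R2:  [      0       0  -40/19      -5  -26/19 ]
R4 <- R4 - (37/19)*R2:  [      0       0   34/19      -2  -71/19 ]
R4 <- R4 - (-17/20)*R3:  [      0       0       0   -25/4  -49/10 ]
Row echelon form:
[ 4    -5      -1      5       6 ]
[ 0  19/4     3/4  -19/4    -9/2 ]
[ 0     0  -40/19     -5  -26/19 ]
[ 0     0       0  -25/4  -49/10 ]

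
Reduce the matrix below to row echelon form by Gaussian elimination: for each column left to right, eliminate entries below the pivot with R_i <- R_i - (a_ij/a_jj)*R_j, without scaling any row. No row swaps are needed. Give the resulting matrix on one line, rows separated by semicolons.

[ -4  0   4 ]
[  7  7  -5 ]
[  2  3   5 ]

Forward elimination:
R2 <- R2 - (-7/4)*R1:  [ 0  7  2 ]
R3 <- R3 - (-1/2)*R1:  [ 0  3  7 ]
R3 <- R3 - (3/7)*R2:  [    0     0  43/7 ]
Row echelon form:
[ -4  0     4 ]
[  0  7     2 ]
[  0  0  43/7 ]

REF = [-4 0 4; 0 7 2; 0 0 43/7]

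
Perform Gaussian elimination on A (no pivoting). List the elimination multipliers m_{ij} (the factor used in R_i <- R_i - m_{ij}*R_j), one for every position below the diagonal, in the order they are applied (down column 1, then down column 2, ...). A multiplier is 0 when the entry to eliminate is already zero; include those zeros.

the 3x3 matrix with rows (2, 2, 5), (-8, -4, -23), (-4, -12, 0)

Forward elimination:
R2 <- R2 - (-4)*R1:  [  0   4  -3 ]
R3 <- R3 - (-2)*R1:  [  0  -8  10 ]
R3 <- R3 - (-2)*R2:  [ 0  0  4 ]
Multipliers (in order of application): m_{21} = -4, m_{31} = -2, m_{32} = -2

multipliers: -4, -2, -2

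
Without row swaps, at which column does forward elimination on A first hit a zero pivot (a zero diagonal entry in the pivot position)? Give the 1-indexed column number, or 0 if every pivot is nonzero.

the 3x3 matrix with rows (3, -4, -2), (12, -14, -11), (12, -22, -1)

first zero-pivot column = 0

Naive forward elimination:
R2 <- R2 - (4)*R1:  [  0   2  -3 ]
R3 <- R3 - (4)*R1:  [  0  -6   7 ]
R3 <- R3 - (-3)*R2:  [  0   0  -2 ]
All pivots nonzero; naive elimination completes without hitting a zero pivot.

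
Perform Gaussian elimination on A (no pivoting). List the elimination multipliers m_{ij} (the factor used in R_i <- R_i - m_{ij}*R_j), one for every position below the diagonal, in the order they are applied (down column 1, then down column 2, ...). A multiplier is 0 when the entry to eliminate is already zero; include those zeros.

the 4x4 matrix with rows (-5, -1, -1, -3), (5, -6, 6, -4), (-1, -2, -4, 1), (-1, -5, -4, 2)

Forward elimination:
R2 <- R2 - (-1)*R1:  [  0  -7   5  -7 ]
R3 <- R3 - (1/5)*R1:  [     0   -9/5  -19/5    8/5 ]
R4 <- R4 - (1/5)*R1:  [     0  -24/5  -19/5   13/5 ]
R3 <- R3 - (9/35)*R2:  [       0        0  -178/35     17/5 ]
R4 <- R4 - (24/35)*R2:  [       0        0  -253/35     37/5 ]
R4 <- R4 - (253/178)*R3:  [       0        0        0  457/178 ]
Multipliers (in order of application): m_{21} = -1, m_{31} = 1/5, m_{41} = 1/5, m_{32} = 9/35, m_{42} = 24/35, m_{43} = 253/178

multipliers: -1, 1/5, 1/5, 9/35, 24/35, 253/178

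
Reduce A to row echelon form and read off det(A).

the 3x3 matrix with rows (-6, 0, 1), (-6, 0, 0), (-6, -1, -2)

Forward elimination:
R2 <- R2 - (1)*R1:  [  0   0  -1 ]
R3 <- R3 - (1)*R1:  [  0  -1  -3 ]
R2 <-> R3   (pivot in column 2 was zero)
[ -6   0   1 ]
[  0  -1  -3 ]
[  0   0  -1 ]
Upper-triangular form:
[ -6   0   1 ]
[  0  -1  -3 ]
[  0   0  -1 ]
det(A) = (-1)^1 * (-6) * (-1) * (-1) = 6  (1 row swap -> sign -1)

det(A) = 6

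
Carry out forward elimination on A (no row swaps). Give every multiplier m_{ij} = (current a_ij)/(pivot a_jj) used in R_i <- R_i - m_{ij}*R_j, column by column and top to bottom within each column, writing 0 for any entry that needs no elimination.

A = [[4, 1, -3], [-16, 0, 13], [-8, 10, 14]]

Forward elimination:
R2 <- R2 - (-4)*R1:  [ 0  4  1 ]
R3 <- R3 - (-2)*R1:  [  0  12   8 ]
R3 <- R3 - (3)*R2:  [ 0  0  5 ]
Multipliers (in order of application): m_{21} = -4, m_{31} = -2, m_{32} = 3

multipliers: -4, -2, 3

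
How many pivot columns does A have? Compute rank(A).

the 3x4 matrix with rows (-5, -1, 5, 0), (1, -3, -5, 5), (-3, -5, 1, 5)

rank(A) = 3

Row reduction:
R2 <- R2 - (-1/5)*R1:  [     0  -16/5     -4      5 ]
R3 <- R3 - (3/5)*R1:  [     0  -22/5     -2      5 ]
R3 <- R3 - (11/8)*R2:  [     0      0    7/2  -15/8 ]
Row echelon form:
[ -5     -1    5      0 ]
[  0  -16/5   -4      5 ]
[  0      0  7/2  -15/8 ]
Nonzero rows / pivot columns: 3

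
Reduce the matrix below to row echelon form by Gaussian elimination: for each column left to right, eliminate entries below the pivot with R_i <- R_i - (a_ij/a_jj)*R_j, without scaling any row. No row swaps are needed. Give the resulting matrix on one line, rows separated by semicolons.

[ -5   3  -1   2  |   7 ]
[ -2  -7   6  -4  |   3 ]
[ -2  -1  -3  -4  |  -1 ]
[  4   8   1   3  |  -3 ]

REF = [-5 3 -1 2 7; 0 -41/5 32/5 -24/5 1/5; 0 0 -177/41 -144/41 -158/41; 0 0 0 -487/59 -809/177]

Forward elimination:
R2 <- R2 - (2/5)*R1:  [     0  -41/5   32/5  -24/5    1/5 ]
R3 <- R3 - (2/5)*R1:  [     0  -11/5  -13/5  -24/5  -19/5 ]
R4 <- R4 - (-4/5)*R1:  [    0  52/5   1/5  23/5  13/5 ]
R3 <- R3 - (11/41)*R2:  [       0        0  -177/41  -144/41  -158/41 ]
R4 <- R4 - (-52/41)*R2:  [      0       0  341/41  -61/41  117/41 ]
R4 <- R4 - (-341/177)*R3:  [        0         0         0   -487/59  -809/177 ]
Row echelon form:
[ -5      3       -1        2  |         7 ]
[  0  -41/5     32/5    -24/5  |       1/5 ]
[  0      0  -177/41  -144/41  |   -158/41 ]
[  0      0        0  -487/59  |  -809/177 ]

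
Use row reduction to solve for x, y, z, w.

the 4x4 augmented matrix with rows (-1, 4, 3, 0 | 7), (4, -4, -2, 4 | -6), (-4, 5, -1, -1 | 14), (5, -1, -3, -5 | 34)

(4, 5, -3, -2)

Forward elimination on [A|b]:
R2 <- R2 - (-4)*R1:  [  0  12  10   4  22 ]
R3 <- R3 - (4)*R1:  [   0  -11  -13   -1  -14 ]
R4 <- R4 - (-5)*R1:  [  0  19  12  -5  69 ]
R3 <- R3 - (-11/12)*R2:  [     0      0  -23/6    8/3   37/6 ]
R4 <- R4 - (19/12)*R2:  [     0      0  -23/6  -34/3  205/6 ]
R4 <- R4 - (1)*R3:  [   0    0    0  -14   28 ]
Row echelon form:
[ -1   4      3    0  |     7 ]
[  0  12     10    4  |    22 ]
[  0   0  -23/6  8/3  |  37/6 ]
[  0   0      0  -14  |    28 ]
Back-substitution:
w = (28) / -14 = -2
z = (37/6 - (8/3)*(-2)) / (-23/6) = -3
y = (22 - (10)*(-3) - (4)*(-2)) / 12 = 5
x = (7 - (4)*(5) - (3)*(-3)) / -1 = 4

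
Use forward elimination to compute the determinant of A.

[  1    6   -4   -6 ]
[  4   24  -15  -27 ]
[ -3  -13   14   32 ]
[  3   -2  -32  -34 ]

det(A) = -20

Forward elimination:
R2 <- R2 - (4)*R1:  [  0   0   1  -3 ]
R3 <- R3 - (-3)*R1:  [  0   5   2  14 ]
R4 <- R4 - (3)*R1:  [   0  -20  -20  -16 ]
R2 <-> R3   (pivot in column 2 was zero)
[ 1    6   -4   -6 ]
[ 0    5    2   14 ]
[ 0    0    1   -3 ]
[ 0  -20  -20  -16 ]
R4 <- R4 - (-4)*R2:  [   0    0  -12   40 ]
R4 <- R4 - (-12)*R3:  [ 0  0  0  4 ]
Upper-triangular form:
[ 1  6  -4  -6 ]
[ 0  5   2  14 ]
[ 0  0   1  -3 ]
[ 0  0   0   4 ]
det(A) = (-1)^1 * (1) * (5) * (1) * (4) = -20  (1 row swap -> sign -1)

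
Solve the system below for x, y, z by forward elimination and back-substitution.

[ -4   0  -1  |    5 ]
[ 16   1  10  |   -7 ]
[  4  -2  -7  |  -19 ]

Forward elimination on [A|b]:
R2 <- R2 - (-4)*R1:  [  0   1   6  13 ]
R3 <- R3 - (-1)*R1:  [   0   -2   -8  -14 ]
R3 <- R3 - (-2)*R2:  [  0   0   4  12 ]
Row echelon form:
[ -4  0  -1  |   5 ]
[  0  1   6  |  13 ]
[  0  0   4  |  12 ]
Back-substitution:
z = (12) / 4 = 3
y = (13 - (6)*(3)) / 1 = -5
x = (5 - (-1)*(3)) / -4 = -2

(-2, -5, 3)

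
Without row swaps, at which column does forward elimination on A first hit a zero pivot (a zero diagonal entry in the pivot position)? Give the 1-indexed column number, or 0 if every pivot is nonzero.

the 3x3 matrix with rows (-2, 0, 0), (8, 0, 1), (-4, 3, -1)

first zero-pivot column = 2

Naive forward elimination:
R2 <- R2 - (-4)*R1:  [ 0  0  1 ]
R3 <- R3 - (2)*R1:  [  0   3  -1 ]
Matrix at this point:
[ -2  0   0 ]
[  0  0   1 ]
[  0  3  -1 ]
Pivot entry (2,2) is zero but row 3 has 3 in column 2 -> naive elimination stops; a row interchange (e.g. R2 <-> R3) would be required here.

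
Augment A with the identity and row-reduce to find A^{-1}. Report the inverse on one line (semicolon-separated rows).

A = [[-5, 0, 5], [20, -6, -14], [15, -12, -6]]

Gauss-Jordan on [A | I]:
R1 <- (1/-5)*R1:  [    1     0    -1  |  -1/5     0     0 ]
R2 <- R2 - (20)*R1:  [  0  -6   6  |   4   1   0 ]
R3 <- R3 - (15)*R1:  [   0  -12    9  |    3    0    1 ]
R2 <- (1/-6)*R2:  [    0     1    -1  |  -2/3  -1/6     0 ]
R3 <- R3 - (-12)*R2:  [  0   0  -3  |  -5  -2   1 ]
R3 <- (1/-3)*R3:  [    0     0     1  |   5/3   2/3  -1/3 ]
R1 <- R1 - (-1)*R3:  [     1      0      0  |  22/15    2/3   -1/3 ]
R2 <- R2 - (-1)*R3:  [    0     1     0  |     1   1/2  -1/3 ]
Right block of [I | A^{-1}] is the inverse:
[ 22/15  2/3  -1/3 ]
[     1  1/2  -1/3 ]
[   5/3  2/3  -1/3 ]

inverse = [22/15 2/3 -1/3; 1 1/2 -1/3; 5/3 2/3 -1/3]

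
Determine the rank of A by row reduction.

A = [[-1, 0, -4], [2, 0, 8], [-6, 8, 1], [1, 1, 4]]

Row reduction:
R2 <- R2 - (-2)*R1:  [ 0  0  0 ]
R3 <- R3 - (6)*R1:  [  0   8  25 ]
R4 <- R4 - (-1)*R1:  [ 0  1  0 ]
R2 <-> R3   (pivot in column 2 was zero)
[ -1  0  -4 ]
[  0  8  25 ]
[  0  0   0 ]
[  0  1   0 ]
R4 <- R4 - (1/8)*R2:  [     0      0  -25/8 ]
R3 <-> R4   (pivot in column 3 was zero)
[ -1  0     -4 ]
[  0  8     25 ]
[  0  0  -25/8 ]
[  0  0      0 ]
Row echelon form:
[ -1  0     -4 ]
[  0  8     25 ]
[  0  0  -25/8 ]
[  0  0      0 ]
Nonzero rows / pivot columns: 3

rank(A) = 3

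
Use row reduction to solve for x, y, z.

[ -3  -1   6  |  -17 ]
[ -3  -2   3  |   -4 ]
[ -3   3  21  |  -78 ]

(1, -4, -3)

Forward elimination on [A|b]:
R2 <- R2 - (1)*R1:  [  0  -1  -3  13 ]
R3 <- R3 - (1)*R1:  [   0    4   15  -61 ]
R3 <- R3 - (-4)*R2:  [  0   0   3  -9 ]
Row echelon form:
[ -3  -1   6  |  -17 ]
[  0  -1  -3  |   13 ]
[  0   0   3  |   -9 ]
Back-substitution:
z = (-9) / 3 = -3
y = (13 - (-3)*(-3)) / -1 = -4
x = (-17 - (-1)*(-4) - (6)*(-3)) / -3 = 1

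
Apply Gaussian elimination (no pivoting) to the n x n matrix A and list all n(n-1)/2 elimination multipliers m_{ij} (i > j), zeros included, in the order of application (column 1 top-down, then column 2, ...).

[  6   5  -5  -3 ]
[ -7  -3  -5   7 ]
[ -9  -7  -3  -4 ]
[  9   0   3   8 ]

Forward elimination:
R2 <- R2 - (-7/6)*R1:  [     0   17/6  -65/6    7/2 ]
R3 <- R3 - (-3/2)*R1:  [     0    1/2  -21/2  -17/2 ]
R4 <- R4 - (3/2)*R1:  [     0  -15/2   21/2   25/2 ]
R3 <- R3 - (3/17)*R2:  [       0        0  -146/17  -155/17 ]
R4 <- R4 - (-45/17)*R2:  [       0        0  -309/17   370/17 ]
R4 <- R4 - (309/146)*R3:  [        0         0         0  5995/146 ]
Multipliers (in order of application): m_{21} = -7/6, m_{31} = -3/2, m_{41} = 3/2, m_{32} = 3/17, m_{42} = -45/17, m_{43} = 309/146

multipliers: -7/6, -3/2, 3/2, 3/17, -45/17, 309/146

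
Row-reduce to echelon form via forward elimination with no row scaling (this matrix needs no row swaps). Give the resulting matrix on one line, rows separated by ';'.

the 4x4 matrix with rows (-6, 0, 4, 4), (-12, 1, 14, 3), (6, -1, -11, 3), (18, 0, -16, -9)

REF = [-6 0 4 4; 0 1 6 -5; 0 0 -1 2; 0 0 0 -5]

Forward elimination:
R2 <- R2 - (2)*R1:  [  0   1   6  -5 ]
R3 <- R3 - (-1)*R1:  [  0  -1  -7   7 ]
R4 <- R4 - (-3)*R1:  [  0   0  -4   3 ]
R3 <- R3 - (-1)*R2:  [  0   0  -1   2 ]
R4 <- R4 - (4)*R3:  [  0   0   0  -5 ]
Row echelon form:
[ -6  0   4   4 ]
[  0  1   6  -5 ]
[  0  0  -1   2 ]
[  0  0   0  -5 ]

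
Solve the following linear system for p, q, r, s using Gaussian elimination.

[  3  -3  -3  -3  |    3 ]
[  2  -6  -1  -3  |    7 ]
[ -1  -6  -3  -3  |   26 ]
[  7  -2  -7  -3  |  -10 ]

Forward elimination on [A|b]:
R2 <- R2 - (2/3)*R1:  [  0  -4   1  -1   5 ]
R3 <- R3 - (-1/3)*R1:  [  0  -7  -4  -4  27 ]
R4 <- R4 - (7/3)*R1:  [   0    5    0    4  -17 ]
R3 <- R3 - (7/4)*R2:  [     0      0  -23/4   -9/4   73/4 ]
R4 <- R4 - (-5/4)*R2:  [     0      0    5/4   11/4  -43/4 ]
R4 <- R4 - (-5/23)*R3:  [       0        0        0    52/23  -156/23 ]
Row echelon form:
[ 3  -3     -3     -3  |        3 ]
[ 0  -4      1     -1  |        5 ]
[ 0   0  -23/4   -9/4  |     73/4 ]
[ 0   0      0  52/23  |  -156/23 ]
Back-substitution:
s = (-156/23) / (52/23) = -3
r = (73/4 - (-9/4)*(-3)) / (-23/4) = -2
q = (5 - (1)*(-2) - (-1)*(-3)) / -4 = -1
p = (3 - (-3)*(-1) - (-3)*(-2) - (-3)*(-3)) / 3 = -5

(-5, -1, -2, -3)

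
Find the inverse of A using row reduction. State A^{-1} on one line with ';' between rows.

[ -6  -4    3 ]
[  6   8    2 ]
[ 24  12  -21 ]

inverse = [-2 -1/2 -1/3; 29/16 9/16 5/16; -5/4 -1/4 -1/4]

Gauss-Jordan on [A | I]:
R1 <- (1/-6)*R1:  [    1   2/3  -1/2  |  -1/6     0     0 ]
R2 <- R2 - (6)*R1:  [ 0  4  5  |  1  1  0 ]
R3 <- R3 - (24)*R1:  [  0  -4  -9  |   4   0   1 ]
R2 <- (1/4)*R2:  [   0    1  5/4  |  1/4  1/4    0 ]
R1 <- R1 - (2/3)*R2:  [    1     0  -4/3  |  -1/3  -1/6     0 ]
R3 <- R3 - (-4)*R2:  [  0   0  -4  |   5   1   1 ]
R3 <- (1/-4)*R3:  [    0     0     1  |  -5/4  -1/4  -1/4 ]
R1 <- R1 - (-4/3)*R3:  [    1     0     0  |    -2  -1/2  -1/3 ]
R2 <- R2 - (5/4)*R3:  [     0      1      0  |  29/16   9/16   5/16 ]
Right block of [I | A^{-1}] is the inverse:
[    -2  -1/2  -1/3 ]
[ 29/16  9/16  5/16 ]
[  -5/4  -1/4  -1/4 ]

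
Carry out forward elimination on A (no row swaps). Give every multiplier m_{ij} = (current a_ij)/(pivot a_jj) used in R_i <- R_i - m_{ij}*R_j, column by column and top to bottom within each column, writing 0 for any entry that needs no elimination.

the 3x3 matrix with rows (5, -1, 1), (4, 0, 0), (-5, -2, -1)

multipliers: 4/5, -1, -15/4

Forward elimination:
R2 <- R2 - (4/5)*R1:  [    0   4/5  -4/5 ]
R3 <- R3 - (-1)*R1:  [  0  -3   0 ]
R3 <- R3 - (-15/4)*R2:  [  0   0  -3 ]
Multipliers (in order of application): m_{21} = 4/5, m_{31} = -1, m_{32} = -15/4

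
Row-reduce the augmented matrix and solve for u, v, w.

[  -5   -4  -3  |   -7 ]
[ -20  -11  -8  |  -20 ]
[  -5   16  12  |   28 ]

Forward elimination on [A|b]:
R2 <- R2 - (4)*R1:  [ 0  5  4  8 ]
R3 <- R3 - (1)*R1:  [  0  20  15  35 ]
R3 <- R3 - (4)*R2:  [  0   0  -1   3 ]
Row echelon form:
[ -5  -4  -3  |  -7 ]
[  0   5   4  |   8 ]
[  0   0  -1  |   3 ]
Back-substitution:
w = (3) / -1 = -3
v = (8 - (4)*(-3)) / 5 = 4
u = (-7 - (-4)*(4) - (-3)*(-3)) / -5 = 0

(0, 4, -3)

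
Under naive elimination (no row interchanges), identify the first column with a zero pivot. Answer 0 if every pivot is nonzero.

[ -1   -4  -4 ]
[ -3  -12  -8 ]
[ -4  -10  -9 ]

Naive forward elimination:
R2 <- R2 - (3)*R1:  [ 0  0  4 ]
R3 <- R3 - (4)*R1:  [ 0  6  7 ]
Matrix at this point:
[ -1  -4  -4 ]
[  0   0   4 ]
[  0   6   7 ]
Pivot entry (2,2) is zero but row 3 has 6 in column 2 -> naive elimination stops; a row interchange (e.g. R2 <-> R3) would be required here.

first zero-pivot column = 2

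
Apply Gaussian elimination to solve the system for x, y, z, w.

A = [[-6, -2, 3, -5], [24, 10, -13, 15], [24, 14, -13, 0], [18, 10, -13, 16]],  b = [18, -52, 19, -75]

Forward elimination on [A|b]:
R2 <- R2 - (-4)*R1:  [  0   2  -1  -5  20 ]
R3 <- R3 - (-4)*R1:  [   0    6   -1  -20   91 ]
R4 <- R4 - (-3)*R1:  [   0    4   -4    1  -21 ]
R3 <- R3 - (3)*R2:  [  0   0   2  -5  31 ]
R4 <- R4 - (2)*R2:  [   0    0   -2   11  -61 ]
R4 <- R4 - (-1)*R3:  [   0    0    0    6  -30 ]
Row echelon form:
[ -6  -2   3  -5  |   18 ]
[  0   2  -1  -5  |   20 ]
[  0   0   2  -5  |   31 ]
[  0   0   0   6  |  -30 ]
Back-substitution:
w = (-30) / 6 = -5
z = (31 - (-5)*(-5)) / 2 = 3
y = (20 - (-1)*(3) - (-5)*(-5)) / 2 = -1
x = (18 - (-2)*(-1) - (3)*(3) - (-5)*(-5)) / -6 = 3

(3, -1, 3, -5)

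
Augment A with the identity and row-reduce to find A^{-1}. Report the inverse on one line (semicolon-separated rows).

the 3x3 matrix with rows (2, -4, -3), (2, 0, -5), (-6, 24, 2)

inverse = [-15 8 -5/2; -13/4 7/4 -1/2; -6 3 -1]

Gauss-Jordan on [A | I]:
R1 <- (1/2)*R1:  [    1    -2  -3/2  |   1/2     0     0 ]
R2 <- R2 - (2)*R1:  [  0   4  -2  |  -1   1   0 ]
R3 <- R3 - (-6)*R1:  [  0  12  -7  |   3   0   1 ]
R2 <- (1/4)*R2:  [    0     1  -1/2  |  -1/4   1/4     0 ]
R1 <- R1 - (-2)*R2:  [    1     0  -5/2  |     0   1/2     0 ]
R3 <- R3 - (12)*R2:  [  0   0  -1  |   6  -3   1 ]
R3 <- (1/-1)*R3:  [  0   0   1  |  -6   3  -1 ]
R1 <- R1 - (-5/2)*R3:  [    1     0     0  |   -15     8  -5/2 ]
R2 <- R2 - (-1/2)*R3:  [     0      1      0  |  -13/4    7/4   -1/2 ]
Right block of [I | A^{-1}] is the inverse:
[   -15    8  -5/2 ]
[ -13/4  7/4  -1/2 ]
[    -6    3    -1 ]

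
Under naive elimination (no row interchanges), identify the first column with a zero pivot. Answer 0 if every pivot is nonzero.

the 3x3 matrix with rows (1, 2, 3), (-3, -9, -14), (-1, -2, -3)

Naive forward elimination:
R2 <- R2 - (-3)*R1:  [  0  -3  -5 ]
R3 <- R3 - (-1)*R1:  [ 0  0  0 ]
Matrix at this point:
[ 1   2   3 ]
[ 0  -3  -5 ]
[ 0   0   0 ]
Pivot entry (3,3) in the last row is zero and there are no rows below to swap with -> zero pivot in column 3 (A is singular).

first zero-pivot column = 3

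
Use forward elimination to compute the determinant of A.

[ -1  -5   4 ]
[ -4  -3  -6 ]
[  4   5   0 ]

det(A) = 58

Forward elimination:
R2 <- R2 - (4)*R1:  [   0   17  -22 ]
R3 <- R3 - (-4)*R1:  [   0  -15   16 ]
R3 <- R3 - (-15/17)*R2:  [      0       0  -58/17 ]
Upper-triangular form:
[ -1  -5       4 ]
[  0  17     -22 ]
[  0   0  -58/17 ]
det(A) = (-1)^0 * (-1) * (17) * (-58/17) = 58  (0 row swaps -> sign +1)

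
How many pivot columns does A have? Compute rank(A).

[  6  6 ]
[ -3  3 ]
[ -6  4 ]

rank(A) = 2

Row reduction:
R2 <- R2 - (-1/2)*R1:  [ 0  6 ]
R3 <- R3 - (-1)*R1:  [  0  10 ]
R3 <- R3 - (5/3)*R2:  [ 0  0 ]
Row echelon form:
[ 6  6 ]
[ 0  6 ]
[ 0  0 ]
Nonzero rows / pivot columns: 2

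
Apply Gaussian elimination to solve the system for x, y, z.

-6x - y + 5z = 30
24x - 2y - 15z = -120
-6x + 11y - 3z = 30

Forward elimination on [A|b]:
R2 <- R2 - (-4)*R1:  [  0  -6   5   0 ]
R3 <- R3 - (1)*R1:  [  0  12  -8   0 ]
R3 <- R3 - (-2)*R2:  [ 0  0  2  0 ]
Row echelon form:
[ -6  -1  5  |  30 ]
[  0  -6  5  |   0 ]
[  0   0  2  |   0 ]
Back-substitution:
z = (0) / 2 = 0
y = (0 - (5)*(0)) / -6 = 0
x = (30 - (-1)*(0) - (5)*(0)) / -6 = -5

(-5, 0, 0)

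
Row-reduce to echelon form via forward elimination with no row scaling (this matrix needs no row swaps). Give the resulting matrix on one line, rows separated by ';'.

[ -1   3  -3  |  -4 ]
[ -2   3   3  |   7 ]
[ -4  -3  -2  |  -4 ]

REF = [-1 3 -3 -4; 0 -3 9 15; 0 0 -35 -63]

Forward elimination:
R2 <- R2 - (2)*R1:  [  0  -3   9  15 ]
R3 <- R3 - (4)*R1:  [   0  -15   10   12 ]
R3 <- R3 - (5)*R2:  [   0    0  -35  -63 ]
Row echelon form:
[ -1   3   -3  |   -4 ]
[  0  -3    9  |   15 ]
[  0   0  -35  |  -63 ]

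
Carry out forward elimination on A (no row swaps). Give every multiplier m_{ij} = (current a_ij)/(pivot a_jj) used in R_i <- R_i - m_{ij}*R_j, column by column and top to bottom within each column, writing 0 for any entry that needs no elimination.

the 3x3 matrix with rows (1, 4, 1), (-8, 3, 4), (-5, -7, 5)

Forward elimination:
R2 <- R2 - (-8)*R1:  [  0  35  12 ]
R3 <- R3 - (-5)*R1:  [  0  13  10 ]
R3 <- R3 - (13/35)*R2:  [      0       0  194/35 ]
Multipliers (in order of application): m_{21} = -8, m_{31} = -5, m_{32} = 13/35

multipliers: -8, -5, 13/35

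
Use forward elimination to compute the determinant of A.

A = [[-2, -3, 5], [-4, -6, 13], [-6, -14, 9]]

Forward elimination:
R2 <- R2 - (2)*R1:  [ 0  0  3 ]
R3 <- R3 - (3)*R1:  [  0  -5  -6 ]
R2 <-> R3   (pivot in column 2 was zero)
[ -2  -3   5 ]
[  0  -5  -6 ]
[  0   0   3 ]
Upper-triangular form:
[ -2  -3   5 ]
[  0  -5  -6 ]
[  0   0   3 ]
det(A) = (-1)^1 * (-2) * (-5) * (3) = -30  (1 row swap -> sign -1)

det(A) = -30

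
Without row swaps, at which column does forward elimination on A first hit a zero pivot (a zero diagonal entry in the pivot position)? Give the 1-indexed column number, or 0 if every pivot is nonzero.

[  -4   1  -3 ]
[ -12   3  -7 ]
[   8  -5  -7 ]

first zero-pivot column = 2

Naive forward elimination:
R2 <- R2 - (3)*R1:  [ 0  0  2 ]
R3 <- R3 - (-2)*R1:  [   0   -3  -13 ]
Matrix at this point:
[ -4   1   -3 ]
[  0   0    2 ]
[  0  -3  -13 ]
Pivot entry (2,2) is zero but row 3 has -3 in column 2 -> naive elimination stops; a row interchange (e.g. R2 <-> R3) would be required here.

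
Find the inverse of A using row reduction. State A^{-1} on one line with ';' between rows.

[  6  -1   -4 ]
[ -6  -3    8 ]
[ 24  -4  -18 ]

inverse = [43/24 -1/24 -5/12; 7/4 -1/4 -1/2; 2 0 -1/2]

Gauss-Jordan on [A | I]:
R1 <- (1/6)*R1:  [    1  -1/6  -2/3  |   1/6     0     0 ]
R2 <- R2 - (-6)*R1:  [  0  -4   4  |   1   1   0 ]
R3 <- R3 - (24)*R1:  [  0   0  -2  |  -4   0   1 ]
R2 <- (1/-4)*R2:  [    0     1    -1  |  -1/4  -1/4     0 ]
R1 <- R1 - (-1/6)*R2:  [     1      0   -5/6  |    1/8  -1/24      0 ]
R3 <- (1/-2)*R3:  [    0     0     1  |     2     0  -1/2 ]
R1 <- R1 - (-5/6)*R3:  [     1      0      0  |  43/24  -1/24  -5/12 ]
R2 <- R2 - (-1)*R3:  [    0     1     0  |   7/4  -1/4  -1/2 ]
Right block of [I | A^{-1}] is the inverse:
[ 43/24  -1/24  -5/12 ]
[   7/4   -1/4   -1/2 ]
[     2      0   -1/2 ]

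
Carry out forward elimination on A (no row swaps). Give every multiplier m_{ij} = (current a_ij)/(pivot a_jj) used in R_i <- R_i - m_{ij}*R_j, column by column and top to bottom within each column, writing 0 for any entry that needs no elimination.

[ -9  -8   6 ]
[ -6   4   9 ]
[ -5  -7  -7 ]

Forward elimination:
R2 <- R2 - (2/3)*R1:  [    0  28/3     5 ]
R3 <- R3 - (5/9)*R1:  [     0  -23/9  -31/3 ]
R3 <- R3 - (-23/84)*R2:  [       0        0  -251/28 ]
Multipliers (in order of application): m_{21} = 2/3, m_{31} = 5/9, m_{32} = -23/84

multipliers: 2/3, 5/9, -23/84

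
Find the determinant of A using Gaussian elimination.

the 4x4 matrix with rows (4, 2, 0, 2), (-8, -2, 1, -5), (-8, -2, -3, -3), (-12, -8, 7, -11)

Forward elimination:
R2 <- R2 - (-2)*R1:  [  0   2   1  -1 ]
R3 <- R3 - (-2)*R1:  [  0   2  -3   1 ]
R4 <- R4 - (-3)*R1:  [  0  -2   7  -5 ]
R3 <- R3 - (1)*R2:  [  0   0  -4   2 ]
R4 <- R4 - (-1)*R2:  [  0   0   8  -6 ]
R4 <- R4 - (-2)*R3:  [  0   0   0  -2 ]
Upper-triangular form:
[ 4  2   0   2 ]
[ 0  2   1  -1 ]
[ 0  0  -4   2 ]
[ 0  0   0  -2 ]
det(A) = (-1)^0 * (4) * (2) * (-4) * (-2) = 64  (0 row swaps -> sign +1)

det(A) = 64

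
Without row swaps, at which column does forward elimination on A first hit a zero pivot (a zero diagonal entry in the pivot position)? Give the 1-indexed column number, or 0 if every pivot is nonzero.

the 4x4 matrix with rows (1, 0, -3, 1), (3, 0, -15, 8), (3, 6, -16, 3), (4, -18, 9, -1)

Naive forward elimination:
R2 <- R2 - (3)*R1:  [  0   0  -6   5 ]
R3 <- R3 - (3)*R1:  [  0   6  -7   0 ]
R4 <- R4 - (4)*R1:  [   0  -18   21   -5 ]
Matrix at this point:
[ 1    0  -3   1 ]
[ 0    0  -6   5 ]
[ 0    6  -7   0 ]
[ 0  -18  21  -5 ]
Pivot entry (2,2) is zero but row 3 has 6 in column 2 -> naive elimination stops; a row interchange (e.g. R2 <-> R3) would be required here.

first zero-pivot column = 2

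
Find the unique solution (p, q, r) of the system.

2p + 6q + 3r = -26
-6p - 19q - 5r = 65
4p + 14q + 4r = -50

(2, -3, -4)

Forward elimination on [A|b]:
R2 <- R2 - (-3)*R1:  [   0   -1    4  -13 ]
R3 <- R3 - (2)*R1:  [  0   2  -2   2 ]
R3 <- R3 - (-2)*R2:  [   0    0    6  -24 ]
Row echelon form:
[ 2   6  3  |  -26 ]
[ 0  -1  4  |  -13 ]
[ 0   0  6  |  -24 ]
Back-substitution:
r = (-24) / 6 = -4
q = (-13 - (4)*(-4)) / -1 = -3
p = (-26 - (6)*(-3) - (3)*(-4)) / 2 = 2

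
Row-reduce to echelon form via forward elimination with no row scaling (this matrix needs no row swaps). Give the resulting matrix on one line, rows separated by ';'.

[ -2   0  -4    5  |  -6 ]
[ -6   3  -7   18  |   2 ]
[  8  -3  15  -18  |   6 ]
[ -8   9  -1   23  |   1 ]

Forward elimination:
R2 <- R2 - (3)*R1:  [  0   3   5   3  20 ]
R3 <- R3 - (-4)*R1:  [   0   -3   -1    2  -18 ]
R4 <- R4 - (4)*R1:  [  0   9  15   3  25 ]
R3 <- R3 - (-1)*R2:  [ 0  0  4  5  2 ]
R4 <- R4 - (3)*R2:  [   0    0    0   -6  -35 ]
Row echelon form:
[ -2  0  -4   5  |   -6 ]
[  0  3   5   3  |   20 ]
[  0  0   4   5  |    2 ]
[  0  0   0  -6  |  -35 ]

REF = [-2 0 -4 5 -6; 0 3 5 3 20; 0 0 4 5 2; 0 0 0 -6 -35]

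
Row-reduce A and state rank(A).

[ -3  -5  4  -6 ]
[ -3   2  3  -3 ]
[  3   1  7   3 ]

Row reduction:
R2 <- R2 - (1)*R1:  [  0   7  -1   3 ]
R3 <- R3 - (-1)*R1:  [  0  -4  11  -3 ]
R3 <- R3 - (-4/7)*R2:  [    0     0  73/7  -9/7 ]
Row echelon form:
[ -3  -5     4    -6 ]
[  0   7    -1     3 ]
[  0   0  73/7  -9/7 ]
Nonzero rows / pivot columns: 3

rank(A) = 3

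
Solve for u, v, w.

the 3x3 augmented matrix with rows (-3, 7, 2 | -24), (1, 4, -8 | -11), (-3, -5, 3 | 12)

Forward elimination on [A|b]:
R2 <- R2 - (-1/3)*R1:  [     0   19/3  -22/3    -19 ]
R3 <- R3 - (1)*R1:  [   0  -12    1   36 ]
R3 <- R3 - (-36/19)*R2:  [       0        0  -245/19        0 ]
Row echelon form:
[ -3     7        2  |  -24 ]
[  0  19/3    -22/3  |  -19 ]
[  0     0  -245/19  |    0 ]
Back-substitution:
w = (0) / (-245/19) = 0
v = (-19 - (-22/3)*(0)) / (19/3) = -3
u = (-24 - (7)*(-3) - (2)*(0)) / -3 = 1

(1, -3, 0)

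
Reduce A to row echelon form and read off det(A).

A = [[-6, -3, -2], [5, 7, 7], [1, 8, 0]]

det(A) = 249

Forward elimination:
R2 <- R2 - (-5/6)*R1:  [    0   9/2  16/3 ]
R3 <- R3 - (-1/6)*R1:  [    0  15/2  -1/3 ]
R3 <- R3 - (5/3)*R2:  [     0      0  -83/9 ]
Upper-triangular form:
[ -6   -3     -2 ]
[  0  9/2   16/3 ]
[  0    0  -83/9 ]
det(A) = (-1)^0 * (-6) * (9/2) * (-83/9) = 249  (0 row swaps -> sign +1)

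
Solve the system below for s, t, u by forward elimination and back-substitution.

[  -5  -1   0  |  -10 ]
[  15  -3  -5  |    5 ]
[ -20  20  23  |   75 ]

Forward elimination on [A|b]:
R2 <- R2 - (-3)*R1:  [   0   -6   -5  -25 ]
R3 <- R3 - (4)*R1:  [   0   24   23  115 ]
R3 <- R3 - (-4)*R2:  [  0   0   3  15 ]
Row echelon form:
[ -5  -1   0  |  -10 ]
[  0  -6  -5  |  -25 ]
[  0   0   3  |   15 ]
Back-substitution:
u = (15) / 3 = 5
t = (-25 - (-5)*(5)) / -6 = 0
s = (-10 - (-1)*(0)) / -5 = 2

(2, 0, 5)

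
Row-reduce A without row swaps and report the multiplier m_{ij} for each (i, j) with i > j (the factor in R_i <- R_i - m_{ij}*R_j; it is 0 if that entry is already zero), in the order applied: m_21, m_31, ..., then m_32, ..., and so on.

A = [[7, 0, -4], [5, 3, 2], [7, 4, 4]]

Forward elimination:
R2 <- R2 - (5/7)*R1:  [    0     3  34/7 ]
R3 <- R3 - (1)*R1:  [ 0  4  8 ]
R3 <- R3 - (4/3)*R2:  [     0      0  32/21 ]
Multipliers (in order of application): m_{21} = 5/7, m_{31} = 1, m_{32} = 4/3

multipliers: 5/7, 1, 4/3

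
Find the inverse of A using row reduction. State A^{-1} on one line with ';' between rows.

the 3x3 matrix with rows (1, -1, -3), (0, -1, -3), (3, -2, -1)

Gauss-Jordan on [A | I]:
R3 <- R3 - (3)*R1:  [  0   1   8  |  -3   0   1 ]
R2 <- (1/-1)*R2:  [  0   1   3  |   0  -1   0 ]
R1 <- R1 - (-1)*R2:  [  1   0   0  |   1  -1   0 ]
R3 <- R3 - (1)*R2:  [  0   0   5  |  -3   1   1 ]
R3 <- (1/5)*R3:  [    0     0     1  |  -3/5   1/5   1/5 ]
R2 <- R2 - (3)*R3:  [    0     1     0  |   9/5  -8/5  -3/5 ]
Right block of [I | A^{-1}] is the inverse:
[    1    -1     0 ]
[  9/5  -8/5  -3/5 ]
[ -3/5   1/5   1/5 ]

inverse = [1 -1 0; 9/5 -8/5 -3/5; -3/5 1/5 1/5]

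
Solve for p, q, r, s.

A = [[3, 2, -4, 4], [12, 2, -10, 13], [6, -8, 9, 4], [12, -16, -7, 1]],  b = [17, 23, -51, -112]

(-5, 4, -1, 5)

Forward elimination on [A|b]:
R2 <- R2 - (4)*R1:  [   0   -6    6   -3  -45 ]
R3 <- R3 - (2)*R1:  [   0  -12   17   -4  -85 ]
R4 <- R4 - (4)*R1:  [    0   -24     9   -15  -180 ]
R3 <- R3 - (2)*R2:  [ 0  0  5  2  5 ]
R4 <- R4 - (4)*R2:  [   0    0  -15   -3    0 ]
R4 <- R4 - (-3)*R3:  [  0   0   0   3  15 ]
Row echelon form:
[ 3   2  -4   4  |   17 ]
[ 0  -6   6  -3  |  -45 ]
[ 0   0   5   2  |    5 ]
[ 0   0   0   3  |   15 ]
Back-substitution:
s = (15) / 3 = 5
r = (5 - (2)*(5)) / 5 = -1
q = (-45 - (6)*(-1) - (-3)*(5)) / -6 = 4
p = (17 - (2)*(4) - (-4)*(-1) - (4)*(5)) / 3 = -5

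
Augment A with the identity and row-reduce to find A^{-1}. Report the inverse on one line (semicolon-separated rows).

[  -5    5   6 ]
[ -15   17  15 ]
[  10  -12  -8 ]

Gauss-Jordan on [A | I]:
R1 <- (1/-5)*R1:  [    1    -1  -6/5  |  -1/5     0     0 ]
R2 <- R2 - (-15)*R1:  [  0   2  -3  |  -3   1   0 ]
R3 <- R3 - (10)*R1:  [  0  -2   4  |   2   0   1 ]
R2 <- (1/2)*R2:  [    0     1  -3/2  |  -3/2   1/2     0 ]
R1 <- R1 - (-1)*R2:  [      1       0  -27/10  |  -17/10     1/2       0 ]
R3 <- R3 - (-2)*R2:  [  0   0   1  |  -1   1   1 ]
R1 <- R1 - (-27/10)*R3:  [     1      0      0  |  -22/5   16/5  27/10 ]
R2 <- R2 - (-3/2)*R3:  [   0    1    0  |   -3    2  3/2 ]
Right block of [I | A^{-1}] is the inverse:
[ -22/5  16/5  27/10 ]
[    -3     2    3/2 ]
[    -1     1      1 ]

inverse = [-22/5 16/5 27/10; -3 2 3/2; -1 1 1]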